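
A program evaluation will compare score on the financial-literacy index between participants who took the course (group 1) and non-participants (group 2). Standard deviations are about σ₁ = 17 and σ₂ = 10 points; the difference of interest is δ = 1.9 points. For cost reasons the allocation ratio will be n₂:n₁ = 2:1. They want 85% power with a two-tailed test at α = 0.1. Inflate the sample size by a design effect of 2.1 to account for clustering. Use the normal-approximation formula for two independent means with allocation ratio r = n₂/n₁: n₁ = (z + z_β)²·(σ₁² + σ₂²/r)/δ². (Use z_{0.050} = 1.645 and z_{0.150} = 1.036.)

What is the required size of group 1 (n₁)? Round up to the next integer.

n₁ = (z_{α/2} + z_β)² · (σ₁² + σ₂²/r) / δ²
   = (1.645 + 1.036)² · (17² + 10²/2) / 1.9²
   = 7.1878 · (289 + 50) / 3.61
   = 7.1878 · 339 / 3.61
   = 674.97
Design effect: 2.1 × 674.97 = 1417.44.
Round up → n₁ = 1418; n₂ = r·n₁ = 2 × 1418 = 2836.

n₁ = 1418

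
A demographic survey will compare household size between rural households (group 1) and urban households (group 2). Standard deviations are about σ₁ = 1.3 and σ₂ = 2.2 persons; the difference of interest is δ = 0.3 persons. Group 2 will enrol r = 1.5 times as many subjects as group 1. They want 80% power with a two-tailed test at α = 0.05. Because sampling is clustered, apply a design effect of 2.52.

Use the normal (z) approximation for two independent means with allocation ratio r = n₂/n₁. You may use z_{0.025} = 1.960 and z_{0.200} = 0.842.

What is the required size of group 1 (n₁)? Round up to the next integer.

n₁ = (z_{α/2} + z_β)² · (σ₁² + σ₂²/r) / δ²
   = (1.960 + 0.842)² · (1.3² + 2.2²/1.5) / 0.3²
   = 7.8512 · (1.69 + 3.2267) / 0.09
   = 7.8512 · 4.9167 / 0.09
   = 428.91
Design effect: 2.52 × 428.91 = 1080.85.
Round up → n₁ = 1081; n₂ = r·n₁ = 1.5 × 1081 = 1622.

n₁ = 1081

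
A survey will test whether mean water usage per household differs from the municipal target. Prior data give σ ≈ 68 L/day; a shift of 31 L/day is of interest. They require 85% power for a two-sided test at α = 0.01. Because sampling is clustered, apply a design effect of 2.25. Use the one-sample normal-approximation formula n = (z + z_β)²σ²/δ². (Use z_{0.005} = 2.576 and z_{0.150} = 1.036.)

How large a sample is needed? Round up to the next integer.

n = 142

n = (z_{α/2} + z_β)² · σ² / δ²
  = (2.576 + 1.036)² · 68² / 31²
  = 13.0465 · 4624 / 961
  = 62.78
Design effect: 2.25 × 62.78 = 141.24.
Round up → n = 142.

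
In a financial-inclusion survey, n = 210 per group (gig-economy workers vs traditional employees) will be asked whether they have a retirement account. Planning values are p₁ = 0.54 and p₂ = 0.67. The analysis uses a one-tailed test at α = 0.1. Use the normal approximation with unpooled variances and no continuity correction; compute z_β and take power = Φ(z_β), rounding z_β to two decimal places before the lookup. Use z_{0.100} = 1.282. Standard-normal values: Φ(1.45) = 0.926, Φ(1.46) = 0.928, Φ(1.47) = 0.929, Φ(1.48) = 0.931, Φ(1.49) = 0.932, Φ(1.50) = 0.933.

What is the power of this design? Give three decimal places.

z_β = |p₁−p₂|·√(n/[p₁q₁+p₂q₂]) − z_α
    = 0.13 · √(210/0.4695) − 1.282
    = 0.13 · 21.1491 − 1.282
    = 2.7494 − 1.282 = 1.4674 → 1.47
Power = Φ(1.47) = 0.929.

Power ≈ 0.929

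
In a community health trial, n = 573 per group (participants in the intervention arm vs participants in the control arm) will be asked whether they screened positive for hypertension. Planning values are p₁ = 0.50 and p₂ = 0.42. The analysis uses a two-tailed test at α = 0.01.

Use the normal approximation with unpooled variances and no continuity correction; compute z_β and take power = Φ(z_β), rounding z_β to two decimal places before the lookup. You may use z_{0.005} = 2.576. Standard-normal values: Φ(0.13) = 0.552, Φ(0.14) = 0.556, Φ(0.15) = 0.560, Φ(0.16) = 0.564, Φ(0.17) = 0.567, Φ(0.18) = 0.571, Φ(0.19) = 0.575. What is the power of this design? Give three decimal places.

z_β = |p₁−p₂|·√(n/[p₁q₁+p₂q₂]) − z_{α/2}
    = 0.08 · √(573/0.4936) − 2.576
    = 0.08 · 34.0714 − 2.576
    = 2.7257 − 2.576 = 0.1497 → 0.15
Power = Φ(0.15) = 0.560.

Power ≈ 0.560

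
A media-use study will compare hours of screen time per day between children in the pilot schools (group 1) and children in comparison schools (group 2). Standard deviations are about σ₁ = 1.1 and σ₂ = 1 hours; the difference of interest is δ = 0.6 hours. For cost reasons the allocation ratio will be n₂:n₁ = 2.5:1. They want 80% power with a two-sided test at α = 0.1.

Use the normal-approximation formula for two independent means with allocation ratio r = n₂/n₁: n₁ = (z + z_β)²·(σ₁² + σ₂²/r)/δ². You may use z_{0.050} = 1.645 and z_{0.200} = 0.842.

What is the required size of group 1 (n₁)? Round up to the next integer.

n₁ = 28

n₁ = (z_{α/2} + z_β)² · (σ₁² + σ₂²/r) / δ²
   = (1.645 + 0.842)² · (1.1² + 1²/2.5) / 0.6²
   = 6.1852 · (1.21 + 0.4) / 0.36
   = 6.1852 · 1.61 / 0.36
   = 27.66
Round up → n₁ = 28; n₂ = r·n₁ = 2.5 × 28 = 70.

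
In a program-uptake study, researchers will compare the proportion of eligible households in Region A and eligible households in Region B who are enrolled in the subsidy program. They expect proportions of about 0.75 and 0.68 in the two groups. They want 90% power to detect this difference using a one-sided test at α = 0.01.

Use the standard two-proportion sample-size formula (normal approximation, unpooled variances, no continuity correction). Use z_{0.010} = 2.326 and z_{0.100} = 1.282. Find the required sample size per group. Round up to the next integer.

n = 1077 per group

n = (z_α + z_β)² · [p₁(1−p₁) + p₂(1−p₂)] / (p₁ − p₂)²
  = (2.326 + 1.282)² · (0.75·0.25 + 0.68·0.32) / (0.07)²
  = (3.608)² · (0.1875 + 0.2176) / 0.0049
  = 13.0177 · 0.4051 / 0.0049
  = 1076.22
Round up → n = 1077 per group.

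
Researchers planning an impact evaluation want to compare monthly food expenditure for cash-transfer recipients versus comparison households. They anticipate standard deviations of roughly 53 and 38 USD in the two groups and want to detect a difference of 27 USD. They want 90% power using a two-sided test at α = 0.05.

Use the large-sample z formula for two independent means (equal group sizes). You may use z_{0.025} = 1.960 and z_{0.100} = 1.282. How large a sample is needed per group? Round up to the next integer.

n = (z_{α/2} + z_β)² · (σ₁² + σ₂²) / δ²
  = (1.960 + 1.282)² · (53² + 38² = 4253) / 27²
  = 10.5106 · 4253 / 729
  = 61.32
Round up → n = 62 per group.

n = 62 per group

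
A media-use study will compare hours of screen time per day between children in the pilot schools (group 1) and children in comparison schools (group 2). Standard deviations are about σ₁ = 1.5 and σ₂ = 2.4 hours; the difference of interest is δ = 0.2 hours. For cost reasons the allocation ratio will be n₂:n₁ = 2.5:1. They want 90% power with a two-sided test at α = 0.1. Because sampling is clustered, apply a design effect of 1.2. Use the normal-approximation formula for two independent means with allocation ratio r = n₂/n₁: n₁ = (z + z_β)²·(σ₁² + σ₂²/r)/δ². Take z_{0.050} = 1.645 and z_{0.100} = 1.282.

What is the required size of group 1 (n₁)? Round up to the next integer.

n₁ = 1171

n₁ = (z_{α/2} + z_β)² · (σ₁² + σ₂²/r) / δ²
   = (1.645 + 1.282)² · (1.5² + 2.4²/2.5) / 0.2²
   = 8.5673 · (2.25 + 2.304) / 0.04
   = 8.5673 · 4.554 / 0.04
   = 975.39
Design effect: 1.2 × 975.39 = 1170.47.
Round up → n₁ = 1171; n₂ = r·n₁ = 2.5 × 1171 = 2928.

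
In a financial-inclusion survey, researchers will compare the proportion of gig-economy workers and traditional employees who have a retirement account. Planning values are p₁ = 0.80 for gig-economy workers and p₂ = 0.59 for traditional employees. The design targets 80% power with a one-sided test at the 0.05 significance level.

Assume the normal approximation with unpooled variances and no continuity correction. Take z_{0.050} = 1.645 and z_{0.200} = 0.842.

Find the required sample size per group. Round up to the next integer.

n = (z_α + z_β)² · [p₁(1−p₁) + p₂(1−p₂)] / (p₁ − p₂)²
  = (1.645 + 0.842)² · (0.80·0.20 + 0.59·0.41) / (0.21)²
  = (2.487)² · (0.1600 + 0.2419) / 0.0441
  = 6.1852 · 0.4019 / 0.0441
  = 56.37
Round up → n = 57 per group.

n = 57 per group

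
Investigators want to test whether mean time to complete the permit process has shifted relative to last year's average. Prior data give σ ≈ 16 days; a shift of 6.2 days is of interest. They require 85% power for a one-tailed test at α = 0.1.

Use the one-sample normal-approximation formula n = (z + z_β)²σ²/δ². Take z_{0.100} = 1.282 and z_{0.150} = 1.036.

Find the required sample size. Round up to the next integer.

n = (z_α + z_β)² · σ² / δ²
  = (1.282 + 1.036)² · 16² / 6.2²
  = 5.3731 · 256 / 38.44
  = 35.78
Round up → n = 36.

n = 36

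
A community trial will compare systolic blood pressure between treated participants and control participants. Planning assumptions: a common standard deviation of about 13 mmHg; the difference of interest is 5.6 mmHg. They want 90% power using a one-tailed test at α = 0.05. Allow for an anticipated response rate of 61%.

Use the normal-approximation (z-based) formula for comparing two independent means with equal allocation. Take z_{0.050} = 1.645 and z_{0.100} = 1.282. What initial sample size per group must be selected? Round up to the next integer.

n = 152 per group

n = (z_α + z_β)² · (σ₁² + σ₂²) / δ²
  = (1.645 + 1.282)² · (2·13² = 338) / 5.6²
  = 8.5673 · 338 / 31.36
  = 92.34
Adjust for 61% response: 92.34 / 0.61 = 151.38.
Round up → n = 152 per group.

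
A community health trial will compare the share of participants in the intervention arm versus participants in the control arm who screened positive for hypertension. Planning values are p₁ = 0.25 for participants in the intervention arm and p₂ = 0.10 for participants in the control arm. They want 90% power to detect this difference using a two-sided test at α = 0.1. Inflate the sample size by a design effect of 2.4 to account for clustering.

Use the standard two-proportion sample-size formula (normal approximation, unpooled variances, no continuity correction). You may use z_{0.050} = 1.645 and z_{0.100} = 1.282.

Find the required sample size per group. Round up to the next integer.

n = (z_{α/2} + z_β)² · [p₁(1−p₁) + p₂(1−p₂)] / (p₁ − p₂)²
  = (1.645 + 1.282)² · (0.25·0.75 + 0.10·0.90) / (0.15)²
  = (2.927)² · (0.1875 + 0.0900) / 0.0225
  = 8.5673 · 0.2775 / 0.0225
  = 105.66
Design effect: 2.4 × 105.66 = 253.59.
Round up → n = 254 per group.

n = 254 per group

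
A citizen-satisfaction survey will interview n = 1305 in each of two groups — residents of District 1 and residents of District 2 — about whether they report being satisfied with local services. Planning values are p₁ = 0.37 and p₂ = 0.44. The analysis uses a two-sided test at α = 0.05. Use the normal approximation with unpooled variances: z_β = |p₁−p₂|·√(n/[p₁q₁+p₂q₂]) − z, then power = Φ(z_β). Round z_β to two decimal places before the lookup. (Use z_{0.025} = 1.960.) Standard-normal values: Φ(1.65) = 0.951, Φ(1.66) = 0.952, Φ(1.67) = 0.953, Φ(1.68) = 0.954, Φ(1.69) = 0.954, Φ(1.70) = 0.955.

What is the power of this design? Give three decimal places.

Power ≈ 0.954

z_β = |p₁−p₂|·√(n/[p₁q₁+p₂q₂]) − z_{α/2}
    = 0.07 · √(1305/0.4795) − 1.960
    = 0.07 · 52.1688 − 1.960
    = 3.6518 − 1.960 = 1.6918 → 1.69
Power = Φ(1.69) = 0.954.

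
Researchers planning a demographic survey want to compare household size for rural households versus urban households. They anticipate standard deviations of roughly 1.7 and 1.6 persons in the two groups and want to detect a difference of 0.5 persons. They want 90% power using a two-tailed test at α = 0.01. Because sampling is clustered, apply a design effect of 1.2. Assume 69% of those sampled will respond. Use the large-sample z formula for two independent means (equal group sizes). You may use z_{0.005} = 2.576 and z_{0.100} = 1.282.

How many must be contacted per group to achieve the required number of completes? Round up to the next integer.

n = 565 per group

n = (z_{α/2} + z_β)² · (σ₁² + σ₂²) / δ²
  = (2.576 + 1.282)² · (1.7² + 1.6² = 5.45) / 0.5²
  = 14.8842 · 5.45 / 0.25
  = 324.47
Design effect: 1.2 × 324.47 = 389.37.
Adjust for 69% response: 389.37 / 0.69 = 564.30.
Round up → n = 565 per group.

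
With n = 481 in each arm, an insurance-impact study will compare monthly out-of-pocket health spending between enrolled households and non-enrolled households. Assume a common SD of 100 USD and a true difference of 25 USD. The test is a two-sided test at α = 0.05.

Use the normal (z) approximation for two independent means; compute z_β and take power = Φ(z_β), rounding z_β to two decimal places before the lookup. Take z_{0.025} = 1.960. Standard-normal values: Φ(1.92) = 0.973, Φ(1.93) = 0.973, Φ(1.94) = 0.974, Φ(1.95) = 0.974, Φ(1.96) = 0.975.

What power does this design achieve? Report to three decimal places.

z_β = δ·√(n/(σ₁²+σ₂²)) − z_{α/2}
    = 25 · √(481/20000) − 1.960
    = 25 · 0.15508 − 1.960
    = 3.8770 − 1.960 = 1.9170 → 1.92
Power = Φ(1.92) = 0.973.

Power ≈ 0.973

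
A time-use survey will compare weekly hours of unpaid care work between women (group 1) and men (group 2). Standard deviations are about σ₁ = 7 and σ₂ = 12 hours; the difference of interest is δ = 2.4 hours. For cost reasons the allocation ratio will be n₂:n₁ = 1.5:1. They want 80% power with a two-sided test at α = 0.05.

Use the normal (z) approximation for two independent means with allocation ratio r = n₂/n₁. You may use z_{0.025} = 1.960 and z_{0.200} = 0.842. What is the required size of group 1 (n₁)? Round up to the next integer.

n₁ = 198

n₁ = (z_{α/2} + z_β)² · (σ₁² + σ₂²/r) / δ²
   = (1.960 + 0.842)² · (7² + 12²/1.5) / 2.4²
   = 7.8512 · (49 + 96) / 5.76
   = 7.8512 · 145 / 5.76
   = 197.64
Round up → n₁ = 198; n₂ = r·n₁ = 1.5 × 198 = 297.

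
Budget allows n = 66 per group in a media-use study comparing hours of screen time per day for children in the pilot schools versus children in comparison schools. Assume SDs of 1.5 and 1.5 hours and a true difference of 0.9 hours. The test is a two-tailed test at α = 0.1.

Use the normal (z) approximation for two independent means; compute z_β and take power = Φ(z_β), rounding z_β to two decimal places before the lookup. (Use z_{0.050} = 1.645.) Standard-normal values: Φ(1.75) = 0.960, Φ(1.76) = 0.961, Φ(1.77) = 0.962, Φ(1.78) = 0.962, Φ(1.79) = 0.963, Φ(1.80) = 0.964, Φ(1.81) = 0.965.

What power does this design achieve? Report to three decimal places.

z_β = δ·√(n/(σ₁²+σ₂²)) − z_{α/2}
    = 0.9 · √(66/4.5) − 1.645
    = 0.9 · 3.82971 − 1.645
    = 3.4467 − 1.645 = 1.8017 → 1.80
Power = Φ(1.80) = 0.964.

Power ≈ 0.964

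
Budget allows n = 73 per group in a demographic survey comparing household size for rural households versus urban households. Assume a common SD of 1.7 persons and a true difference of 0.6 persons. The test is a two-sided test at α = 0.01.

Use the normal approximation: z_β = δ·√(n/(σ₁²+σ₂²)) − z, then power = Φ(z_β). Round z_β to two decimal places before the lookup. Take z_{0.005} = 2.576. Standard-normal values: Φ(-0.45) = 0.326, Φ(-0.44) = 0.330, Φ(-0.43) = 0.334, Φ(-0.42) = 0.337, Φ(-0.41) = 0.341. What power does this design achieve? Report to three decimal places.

z_β = δ·√(n/(σ₁²+σ₂²)) − z_{α/2}
    = 0.6 · √(73/5.78) − 2.576
    = 0.6 · 3.55384 − 2.576
    = 2.1323 − 2.576 = -0.4437 → -0.44
Power = Φ(-0.44) = 0.330.

Power ≈ 0.330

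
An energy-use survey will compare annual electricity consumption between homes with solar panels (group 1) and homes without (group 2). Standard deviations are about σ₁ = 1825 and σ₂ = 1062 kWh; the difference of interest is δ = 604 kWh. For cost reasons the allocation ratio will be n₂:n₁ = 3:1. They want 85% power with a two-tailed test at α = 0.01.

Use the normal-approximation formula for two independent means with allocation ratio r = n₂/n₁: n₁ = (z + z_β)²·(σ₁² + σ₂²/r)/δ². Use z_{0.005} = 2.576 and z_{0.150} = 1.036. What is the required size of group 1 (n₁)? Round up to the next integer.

n₁ = (z_{α/2} + z_β)² · (σ₁² + σ₂²/r) / δ²
   = (2.576 + 1.036)² · (1825² + 1062²/3) / 604²
   = 13.0465 · (3330625 + 375948) / 364816
   = 13.0465 · 3706573 / 364816
   = 132.55
Round up → n₁ = 133; n₂ = r·n₁ = 3 × 133 = 399.

n₁ = 133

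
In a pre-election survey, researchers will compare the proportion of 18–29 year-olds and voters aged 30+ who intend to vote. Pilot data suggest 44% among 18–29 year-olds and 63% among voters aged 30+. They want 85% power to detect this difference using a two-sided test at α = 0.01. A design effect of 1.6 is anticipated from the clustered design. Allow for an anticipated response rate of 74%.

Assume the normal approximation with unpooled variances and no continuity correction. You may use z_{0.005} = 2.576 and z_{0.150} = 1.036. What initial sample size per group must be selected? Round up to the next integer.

n = (z_{α/2} + z_β)² · [p₁(1−p₁) + p₂(1−p₂)] / (p₁ − p₂)²
  = (2.576 + 1.036)² · (0.44·0.56 + 0.63·0.37) / (-0.19)²
  = (3.612)² · (0.2464 + 0.2331) / 0.0361
  = 13.0465 · 0.4795 / 0.0361
  = 173.29
Design effect: 1.6 × 173.29 = 277.27.
Adjust for 74% response: 277.27 / 0.74 = 374.68.
Round up → n = 375 per group.

n = 375 per group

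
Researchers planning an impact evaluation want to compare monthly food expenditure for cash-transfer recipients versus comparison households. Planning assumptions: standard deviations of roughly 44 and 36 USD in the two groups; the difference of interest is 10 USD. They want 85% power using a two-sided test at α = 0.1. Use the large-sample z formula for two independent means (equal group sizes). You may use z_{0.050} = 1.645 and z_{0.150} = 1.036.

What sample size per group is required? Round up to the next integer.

n = 233 per group

n = (z_{α/2} + z_β)² · (σ₁² + σ₂²) / δ²
  = (1.645 + 1.036)² · (44² + 36² = 3232) / 10²
  = 7.1878 · 3232 / 100
  = 232.31
Round up → n = 233 per group.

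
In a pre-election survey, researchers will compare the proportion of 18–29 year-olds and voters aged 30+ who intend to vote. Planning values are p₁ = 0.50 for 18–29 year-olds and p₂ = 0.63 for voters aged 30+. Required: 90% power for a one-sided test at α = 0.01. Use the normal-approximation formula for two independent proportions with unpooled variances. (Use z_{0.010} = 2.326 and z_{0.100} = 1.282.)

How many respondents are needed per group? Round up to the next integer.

n = 373 per group

n = (z_α + z_β)² · [p₁(1−p₁) + p₂(1−p₂)] / (p₁ − p₂)²
  = (2.326 + 1.282)² · (0.50·0.50 + 0.63·0.37) / (-0.13)²
  = (3.608)² · (0.2500 + 0.2331) / 0.0169
  = 13.0177 · 0.4831 / 0.0169
  = 372.12
Round up → n = 373 per group.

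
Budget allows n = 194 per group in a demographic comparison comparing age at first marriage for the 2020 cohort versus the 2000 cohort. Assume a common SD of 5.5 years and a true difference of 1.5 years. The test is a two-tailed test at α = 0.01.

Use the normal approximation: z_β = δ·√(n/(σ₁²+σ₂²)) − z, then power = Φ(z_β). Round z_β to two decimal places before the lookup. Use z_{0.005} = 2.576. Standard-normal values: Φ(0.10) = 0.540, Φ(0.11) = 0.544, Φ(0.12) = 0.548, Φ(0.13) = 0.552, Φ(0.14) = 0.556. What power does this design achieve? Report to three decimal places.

z_β = δ·√(n/(σ₁²+σ₂²)) − z_{α/2}
    = 1.5 · √(194/60.5) − 2.576
    = 1.5 · 1.79070 − 2.576
    = 2.6861 − 2.576 = 0.1101 → 0.11
Power = Φ(0.11) = 0.544.

Power ≈ 0.544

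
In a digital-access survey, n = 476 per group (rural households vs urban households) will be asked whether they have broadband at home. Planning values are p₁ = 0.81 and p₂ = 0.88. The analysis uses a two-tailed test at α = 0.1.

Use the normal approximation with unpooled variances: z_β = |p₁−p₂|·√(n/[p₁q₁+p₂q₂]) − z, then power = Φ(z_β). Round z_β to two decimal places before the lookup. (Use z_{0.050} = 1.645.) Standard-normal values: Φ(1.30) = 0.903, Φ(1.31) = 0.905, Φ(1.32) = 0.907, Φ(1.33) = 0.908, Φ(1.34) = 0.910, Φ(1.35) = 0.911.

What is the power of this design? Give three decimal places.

z_β = |p₁−p₂|·√(n/[p₁q₁+p₂q₂]) − z_{α/2}
    = 0.07 · √(476/0.2595) − 1.645
    = 0.07 · 42.8287 − 1.645
    = 2.9980 − 1.645 = 1.3530 → 1.35
Power = Φ(1.35) = 0.911.

Power ≈ 0.911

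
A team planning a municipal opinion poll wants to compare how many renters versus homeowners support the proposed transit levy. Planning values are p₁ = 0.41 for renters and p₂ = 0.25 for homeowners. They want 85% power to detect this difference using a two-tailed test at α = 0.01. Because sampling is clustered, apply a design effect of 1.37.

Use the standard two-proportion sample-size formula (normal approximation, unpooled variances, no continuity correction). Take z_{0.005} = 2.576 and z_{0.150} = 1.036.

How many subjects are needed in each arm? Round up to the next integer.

n = (z_{α/2} + z_β)² · [p₁(1−p₁) + p₂(1−p₂)] / (p₁ − p₂)²
  = (2.576 + 1.036)² · (0.41·0.59 + 0.25·0.75) / (0.16)²
  = (3.612)² · (0.2419 + 0.1875) / 0.0256
  = 13.0465 · 0.4294 / 0.0256
  = 218.84
Design effect: 1.37 × 218.84 = 299.80.
Round up → n = 300 per group.

n = 300 per group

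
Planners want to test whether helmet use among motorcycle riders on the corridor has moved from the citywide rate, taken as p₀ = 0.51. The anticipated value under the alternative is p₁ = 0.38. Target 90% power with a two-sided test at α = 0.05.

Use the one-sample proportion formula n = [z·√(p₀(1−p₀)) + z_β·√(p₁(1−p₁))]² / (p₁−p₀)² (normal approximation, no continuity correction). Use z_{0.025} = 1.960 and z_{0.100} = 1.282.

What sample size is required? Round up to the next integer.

n = [z_{α/2}·√(p₀q₀) + z_β·√(p₁q₁)]² / (p₁ − p₀)²
  = [1.960·√(0.51·0.49) + 1.282·√(0.38·0.62)]² / (-0.13)²
  = [1.960·0.4999 + 1.282·0.4854]² / 0.0169
  = [1.6021]² / 0.0169
  = 151.87
Round up → n = 152.

n = 152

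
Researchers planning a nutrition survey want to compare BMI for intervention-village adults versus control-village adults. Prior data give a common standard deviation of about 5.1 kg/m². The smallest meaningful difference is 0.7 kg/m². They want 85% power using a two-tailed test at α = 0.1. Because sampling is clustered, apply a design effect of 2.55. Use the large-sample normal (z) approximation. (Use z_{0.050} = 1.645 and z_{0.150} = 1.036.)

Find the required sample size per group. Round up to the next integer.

n = (z_{α/2} + z_β)² · (σ₁² + σ₂²) / δ²
  = (1.645 + 1.036)² · (2·5.1² = 52.02) / 0.7²
  = 7.1878 · 52.02 / 0.49
  = 763.08
Design effect: 2.55 × 763.08 = 1945.84.
Round up → n = 1946 per group.

n = 1946 per group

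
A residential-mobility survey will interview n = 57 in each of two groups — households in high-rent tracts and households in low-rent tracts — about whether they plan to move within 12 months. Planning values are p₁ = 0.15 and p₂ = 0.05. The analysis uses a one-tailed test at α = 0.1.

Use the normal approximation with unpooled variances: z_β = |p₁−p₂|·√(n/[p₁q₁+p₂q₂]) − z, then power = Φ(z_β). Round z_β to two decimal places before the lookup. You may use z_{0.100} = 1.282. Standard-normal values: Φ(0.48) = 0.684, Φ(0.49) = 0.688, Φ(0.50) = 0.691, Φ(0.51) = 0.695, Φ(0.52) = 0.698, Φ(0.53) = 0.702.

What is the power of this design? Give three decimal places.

z_β = |p₁−p₂|·√(n/[p₁q₁+p₂q₂]) − z_α
    = 0.10 · √(57/0.1750) − 1.282
    = 0.10 · 18.0476 − 1.282
    = 1.8048 − 1.282 = 0.5228 → 0.52
Power = Φ(0.52) = 0.698.

Power ≈ 0.698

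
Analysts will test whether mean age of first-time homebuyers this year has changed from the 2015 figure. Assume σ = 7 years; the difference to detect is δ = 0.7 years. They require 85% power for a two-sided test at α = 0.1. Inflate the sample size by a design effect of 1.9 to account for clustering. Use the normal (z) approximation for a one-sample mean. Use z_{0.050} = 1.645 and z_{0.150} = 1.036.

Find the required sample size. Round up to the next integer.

n = 1366

n = (z_{α/2} + z_β)² · σ² / δ²
  = (1.645 + 1.036)² · 7² / 0.7²
  = 7.1878 · 49 / 0.49
  = 718.78
Design effect: 1.9 × 718.78 = 1365.67.
Round up → n = 1366.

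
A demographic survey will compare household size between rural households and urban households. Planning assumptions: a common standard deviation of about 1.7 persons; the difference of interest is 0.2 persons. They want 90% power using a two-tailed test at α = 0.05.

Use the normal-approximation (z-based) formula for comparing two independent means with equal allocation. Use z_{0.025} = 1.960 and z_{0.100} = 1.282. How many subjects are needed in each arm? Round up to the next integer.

n = (z_{α/2} + z_β)² · (σ₁² + σ₂²) / δ²
  = (1.960 + 1.282)² · (2·1.7² = 5.78) / 0.2²
  = 10.5106 · 5.78 / 0.04
  = 1518.78
Round up → n = 1519 per group.

n = 1519 per group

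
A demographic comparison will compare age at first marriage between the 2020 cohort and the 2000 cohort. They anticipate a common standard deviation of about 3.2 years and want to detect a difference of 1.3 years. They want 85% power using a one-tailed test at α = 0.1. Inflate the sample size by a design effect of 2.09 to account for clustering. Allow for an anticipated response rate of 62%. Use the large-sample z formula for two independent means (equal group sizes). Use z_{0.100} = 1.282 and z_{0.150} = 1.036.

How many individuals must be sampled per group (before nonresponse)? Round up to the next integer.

n = 220 per group

n = (z_α + z_β)² · (σ₁² + σ₂²) / δ²
  = (1.282 + 1.036)² · (2·3.2² = 20.48) / 1.3²
  = 5.3731 · 20.48 / 1.69
  = 65.11
Design effect: 2.09 × 65.11 = 136.09.
Adjust for 62% response: 136.09 / 0.62 = 219.50.
Round up → n = 220 per group.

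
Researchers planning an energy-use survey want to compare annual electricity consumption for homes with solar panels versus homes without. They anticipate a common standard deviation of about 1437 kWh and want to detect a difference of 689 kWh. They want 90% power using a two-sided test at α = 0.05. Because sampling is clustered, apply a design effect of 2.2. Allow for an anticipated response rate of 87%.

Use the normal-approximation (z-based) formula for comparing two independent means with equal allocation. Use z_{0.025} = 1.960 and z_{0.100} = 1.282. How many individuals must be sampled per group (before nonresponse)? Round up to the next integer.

n = (z_{α/2} + z_β)² · (σ₁² + σ₂²) / δ²
  = (1.960 + 1.282)² · (2·1437² = 4129938) / 689²
  = 10.5106 · 4129938 / 474721
  = 91.44
Design effect: 2.2 × 91.44 = 201.17.
Adjust for 87% response: 201.17 / 0.87 = 231.22.
Round up → n = 232 per group.

n = 232 per group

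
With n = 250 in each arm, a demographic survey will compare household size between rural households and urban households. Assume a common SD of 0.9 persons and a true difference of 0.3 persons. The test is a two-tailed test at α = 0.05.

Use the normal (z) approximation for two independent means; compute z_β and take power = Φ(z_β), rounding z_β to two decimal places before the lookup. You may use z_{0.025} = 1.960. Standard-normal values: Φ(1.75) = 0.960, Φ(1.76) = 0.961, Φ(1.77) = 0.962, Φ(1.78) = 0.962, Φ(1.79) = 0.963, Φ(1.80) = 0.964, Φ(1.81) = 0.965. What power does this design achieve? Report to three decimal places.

z_β = δ·√(n/(σ₁²+σ₂²)) − z_{α/2}
    = 0.3 · √(250/1.62) − 1.960
    = 0.3 · 12.42260 − 1.960
    = 3.7268 − 1.960 = 1.7668 → 1.77
Power = Φ(1.77) = 0.962.

Power ≈ 0.962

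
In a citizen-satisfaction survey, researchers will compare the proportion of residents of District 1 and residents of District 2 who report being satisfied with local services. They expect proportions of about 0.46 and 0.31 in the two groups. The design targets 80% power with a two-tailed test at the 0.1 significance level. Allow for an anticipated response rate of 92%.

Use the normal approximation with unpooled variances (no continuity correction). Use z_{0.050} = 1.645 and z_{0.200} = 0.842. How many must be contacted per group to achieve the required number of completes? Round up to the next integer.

n = 139 per group

n = (z_{α/2} + z_β)² · [p₁(1−p₁) + p₂(1−p₂)] / (p₁ − p₂)²
  = (1.645 + 0.842)² · (0.46·0.54 + 0.31·0.69) / (0.15)²
  = (2.487)² · (0.2484 + 0.2139) / 0.0225
  = 6.1852 · 0.4623 / 0.0225
  = 127.08
Adjust for 92% response: 127.08 / 0.92 = 138.14.
Round up → n = 139 per group.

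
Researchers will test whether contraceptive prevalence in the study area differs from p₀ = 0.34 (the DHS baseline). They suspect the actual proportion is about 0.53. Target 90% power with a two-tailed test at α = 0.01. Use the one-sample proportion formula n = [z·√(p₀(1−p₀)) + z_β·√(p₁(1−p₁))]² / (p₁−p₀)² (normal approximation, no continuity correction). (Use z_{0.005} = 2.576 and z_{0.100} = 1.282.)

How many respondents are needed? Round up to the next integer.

n = 96

n = [z_{α/2}·√(p₀q₀) + z_β·√(p₁q₁)]² / (p₁ − p₀)²
  = [2.576·√(0.34·0.66) + 1.282·√(0.53·0.47)]² / (0.19)²
  = [2.576·0.4737 + 1.282·0.4991]² / 0.0361
  = [1.8601]² / 0.0361
  = 95.85
Round up → n = 96.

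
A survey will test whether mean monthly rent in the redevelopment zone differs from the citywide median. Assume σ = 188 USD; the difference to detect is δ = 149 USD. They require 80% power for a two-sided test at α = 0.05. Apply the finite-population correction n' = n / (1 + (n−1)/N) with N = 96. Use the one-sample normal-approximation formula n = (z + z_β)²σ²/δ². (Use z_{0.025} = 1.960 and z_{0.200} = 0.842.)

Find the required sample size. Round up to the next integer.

n = (z_{α/2} + z_β)² · σ² / δ²
  = (1.960 + 0.842)² · 188² / 149²
  = 7.8512 · 35344 / 22201
  = 12.50
Finite-population correction (N = 96): 12.50 / (1 + (12.50 − 1)/96) = 11.16.
Round up → n = 12.

n = 12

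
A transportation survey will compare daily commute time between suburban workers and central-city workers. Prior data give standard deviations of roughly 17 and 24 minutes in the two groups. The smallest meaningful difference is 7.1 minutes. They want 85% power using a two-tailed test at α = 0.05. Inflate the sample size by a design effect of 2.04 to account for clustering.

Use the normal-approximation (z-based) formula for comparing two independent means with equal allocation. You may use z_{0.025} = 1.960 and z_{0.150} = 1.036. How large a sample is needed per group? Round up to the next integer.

n = 315 per group

n = (z_{α/2} + z_β)² · (σ₁² + σ₂²) / δ²
  = (1.960 + 1.036)² · (17² + 24² = 865) / 7.1²
  = 8.9760 · 865 / 50.41
  = 154.02
Design effect: 2.04 × 154.02 = 314.21.
Round up → n = 315 per group.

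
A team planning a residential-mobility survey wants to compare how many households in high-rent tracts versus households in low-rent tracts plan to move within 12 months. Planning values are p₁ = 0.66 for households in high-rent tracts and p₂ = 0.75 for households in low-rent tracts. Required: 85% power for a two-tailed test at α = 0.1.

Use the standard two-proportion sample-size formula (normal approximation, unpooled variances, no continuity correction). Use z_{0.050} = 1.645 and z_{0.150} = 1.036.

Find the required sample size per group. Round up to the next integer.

n = 366 per group

n = (z_{α/2} + z_β)² · [p₁(1−p₁) + p₂(1−p₂)] / (p₁ − p₂)²
  = (1.645 + 1.036)² · (0.66·0.34 + 0.75·0.25) / (-0.09)²
  = (2.681)² · (0.2244 + 0.1875) / 0.0081
  = 7.1878 · 0.4119 / 0.0081
  = 365.51
Round up → n = 366 per group.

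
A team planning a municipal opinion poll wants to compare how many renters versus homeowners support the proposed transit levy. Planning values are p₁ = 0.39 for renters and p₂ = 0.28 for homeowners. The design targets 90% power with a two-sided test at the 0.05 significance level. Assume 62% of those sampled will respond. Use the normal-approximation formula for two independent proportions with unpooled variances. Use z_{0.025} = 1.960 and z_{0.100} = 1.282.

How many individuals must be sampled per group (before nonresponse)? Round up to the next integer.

n = (z_{α/2} + z_β)² · [p₁(1−p₁) + p₂(1−p₂)] / (p₁ − p₂)²
  = (1.960 + 1.282)² · (0.39·0.61 + 0.28·0.72) / (0.11)²
  = (3.242)² · (0.2379 + 0.2016) / 0.0121
  = 10.5106 · 0.4395 / 0.0121
  = 381.77
Adjust for 62% response: 381.77 / 0.62 = 615.75.
Round up → n = 616 per group.

n = 616 per group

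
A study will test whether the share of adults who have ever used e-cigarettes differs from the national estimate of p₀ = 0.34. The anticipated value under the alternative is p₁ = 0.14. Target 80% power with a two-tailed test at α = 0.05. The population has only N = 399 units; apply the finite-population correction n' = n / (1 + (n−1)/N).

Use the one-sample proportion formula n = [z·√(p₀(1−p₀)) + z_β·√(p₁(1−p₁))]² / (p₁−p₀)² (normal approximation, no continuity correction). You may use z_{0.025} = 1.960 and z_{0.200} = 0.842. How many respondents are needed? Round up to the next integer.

n = [z_{α/2}·√(p₀q₀) + z_β·√(p₁q₁)]² / (p₁ − p₀)²
  = [1.960·√(0.34·0.66) + 0.842·√(0.14·0.86)]² / (-0.20)²
  = [1.960·0.4737 + 0.842·0.3470]² / 0.0400
  = [1.2206]² / 0.0400
  = 37.25
Finite-population correction (N = 399): 37.25 / (1 + (37.25 − 1)/399) = 34.15.
Round up → n = 35.

n = 35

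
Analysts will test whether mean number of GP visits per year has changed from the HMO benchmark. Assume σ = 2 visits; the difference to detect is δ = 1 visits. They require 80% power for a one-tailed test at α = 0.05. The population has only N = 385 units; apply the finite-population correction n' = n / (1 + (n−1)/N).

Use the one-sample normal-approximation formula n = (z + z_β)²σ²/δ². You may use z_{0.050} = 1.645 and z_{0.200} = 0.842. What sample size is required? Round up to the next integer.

n = (z_α + z_β)² · σ² / δ²
  = (1.645 + 0.842)² · 2² / 1²
  = 6.1852 · 4 / 1
  = 24.74
Finite-population correction (N = 385): 24.74 / (1 + (24.74 − 1)/385) = 23.30.
Round up → n = 24.

n = 24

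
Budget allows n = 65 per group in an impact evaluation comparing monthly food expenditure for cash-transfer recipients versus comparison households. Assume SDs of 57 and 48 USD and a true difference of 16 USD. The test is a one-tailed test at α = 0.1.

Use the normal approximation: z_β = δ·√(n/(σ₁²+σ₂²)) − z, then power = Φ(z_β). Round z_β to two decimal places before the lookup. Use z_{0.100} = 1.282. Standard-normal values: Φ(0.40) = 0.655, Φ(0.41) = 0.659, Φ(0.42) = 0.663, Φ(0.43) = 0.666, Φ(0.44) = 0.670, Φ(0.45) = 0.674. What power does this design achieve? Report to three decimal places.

Power ≈ 0.674

z_β = δ·√(n/(σ₁²+σ₂²)) − z_α
    = 16 · √(65/5553) − 1.282
    = 16 · 0.10819 − 1.282
    = 1.7311 − 1.282 = 0.4491 → 0.45
Power = Φ(0.45) = 0.674.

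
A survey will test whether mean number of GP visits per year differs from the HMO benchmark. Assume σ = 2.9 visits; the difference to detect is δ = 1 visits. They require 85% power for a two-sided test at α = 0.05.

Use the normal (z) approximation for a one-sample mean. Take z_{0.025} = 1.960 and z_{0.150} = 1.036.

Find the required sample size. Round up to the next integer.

n = 76

n = (z_{α/2} + z_β)² · σ² / δ²
  = (1.960 + 1.036)² · 2.9² / 1²
  = 8.9760 · 8.41 / 1
  = 75.49
Round up → n = 76.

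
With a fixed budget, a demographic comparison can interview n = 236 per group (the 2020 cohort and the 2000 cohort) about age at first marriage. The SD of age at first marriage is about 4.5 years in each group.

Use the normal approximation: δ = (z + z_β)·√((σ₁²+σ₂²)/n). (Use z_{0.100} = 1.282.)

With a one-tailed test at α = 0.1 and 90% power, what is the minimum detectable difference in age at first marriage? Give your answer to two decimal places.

δ = (z_α + z_β) · √((σ₁²+σ₂²)/n)
  = (1.282 + 1.282) · √(40.5/236)
  = 2.564 · √0.17161
  = 2.564 · 0.4143
  = 1.0622

Minimum detectable difference ≈ 1.06 years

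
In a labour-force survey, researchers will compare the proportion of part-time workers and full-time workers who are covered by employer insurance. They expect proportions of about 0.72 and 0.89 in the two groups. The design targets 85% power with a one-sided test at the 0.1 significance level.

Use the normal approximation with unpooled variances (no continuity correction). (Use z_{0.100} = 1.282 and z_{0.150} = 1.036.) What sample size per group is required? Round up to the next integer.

n = (z_α + z_β)² · [p₁(1−p₁) + p₂(1−p₂)] / (p₁ − p₂)²
  = (1.282 + 1.036)² · (0.72·0.28 + 0.89·0.11) / (-0.17)²
  = (2.318)² · (0.2016 + 0.0979) / 0.0289
  = 5.3731 · 0.2995 / 0.0289
  = 55.68
Round up → n = 56 per group.

n = 56 per group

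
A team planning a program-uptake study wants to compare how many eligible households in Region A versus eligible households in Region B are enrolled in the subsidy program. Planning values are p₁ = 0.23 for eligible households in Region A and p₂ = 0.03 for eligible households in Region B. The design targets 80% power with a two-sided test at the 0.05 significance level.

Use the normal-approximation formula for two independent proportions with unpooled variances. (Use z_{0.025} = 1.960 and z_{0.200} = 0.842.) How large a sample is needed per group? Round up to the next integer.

n = (z_{α/2} + z_β)² · [p₁(1−p₁) + p₂(1−p₂)] / (p₁ − p₂)²
  = (1.960 + 0.842)² · (0.23·0.77 + 0.03·0.97) / (0.20)²
  = (2.802)² · (0.1771 + 0.0291) / 0.0400
  = 7.8512 · 0.2062 / 0.0400
  = 40.47
Round up → n = 41 per group.

n = 41 per group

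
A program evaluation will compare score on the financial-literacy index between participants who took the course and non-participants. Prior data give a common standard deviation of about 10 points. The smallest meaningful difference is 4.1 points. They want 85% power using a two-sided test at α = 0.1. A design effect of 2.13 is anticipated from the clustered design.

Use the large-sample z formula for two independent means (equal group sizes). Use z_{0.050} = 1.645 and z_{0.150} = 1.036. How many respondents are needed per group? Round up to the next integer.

n = (z_{α/2} + z_β)² · (σ₁² + σ₂²) / δ²
  = (1.645 + 1.036)² · (2·10² = 200) / 4.1²
  = 7.1878 · 200 / 16.81
  = 85.52
Design effect: 2.13 × 85.52 = 182.15.
Round up → n = 183 per group.

n = 183 per group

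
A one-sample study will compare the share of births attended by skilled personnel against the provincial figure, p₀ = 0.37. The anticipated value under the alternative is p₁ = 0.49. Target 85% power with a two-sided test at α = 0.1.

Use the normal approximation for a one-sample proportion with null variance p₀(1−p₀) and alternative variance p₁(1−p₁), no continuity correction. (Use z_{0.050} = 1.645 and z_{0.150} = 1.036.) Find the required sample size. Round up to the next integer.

n = [z_{α/2}·√(p₀q₀) + z_β·√(p₁q₁)]² / (p₁ − p₀)²
  = [1.645·√(0.37·0.63) + 1.036·√(0.49·0.51)]² / (0.12)²
  = [1.645·0.4828 + 1.036·0.4999]² / 0.0144
  = [1.3121]² / 0.0144
  = 119.56
Round up → n = 120.

n = 120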